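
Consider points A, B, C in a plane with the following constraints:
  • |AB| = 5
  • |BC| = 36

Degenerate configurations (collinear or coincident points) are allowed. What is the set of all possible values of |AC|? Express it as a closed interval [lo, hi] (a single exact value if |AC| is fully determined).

|AC| ∈ [31, 41]  (≈ [31.0000, 41.0000])

|AB| ∈ {5}
|BC| ∈ {36}
|AC| ∈ [31, 41]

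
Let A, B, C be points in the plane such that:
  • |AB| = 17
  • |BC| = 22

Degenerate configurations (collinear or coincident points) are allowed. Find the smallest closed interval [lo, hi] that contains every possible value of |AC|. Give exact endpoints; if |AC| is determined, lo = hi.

|AC| ∈ [5, 39]  (≈ [5.0000, 39.0000])

|AB| ∈ {17}
|BC| ∈ {22}
|AC| ∈ [5, 39]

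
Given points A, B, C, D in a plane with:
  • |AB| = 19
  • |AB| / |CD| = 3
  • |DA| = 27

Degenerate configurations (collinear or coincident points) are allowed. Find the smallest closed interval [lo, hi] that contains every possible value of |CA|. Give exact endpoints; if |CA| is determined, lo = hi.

|CA| ∈ [62/3, 100/3]  (≈ [20.6667, 33.3333])

|AB| ∈ {19}
|AD| ∈ {27}
|CD| ∈ {19/3}
|BD| ∈ [8, 46]
|AC| ∈ [62/3, 100/3]
|BC| ∈ [5/3, 157/3]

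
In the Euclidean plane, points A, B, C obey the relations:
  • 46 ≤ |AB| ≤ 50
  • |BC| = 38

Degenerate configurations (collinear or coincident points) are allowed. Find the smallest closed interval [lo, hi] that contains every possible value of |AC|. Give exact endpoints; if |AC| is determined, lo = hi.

|AB| ∈ [46, 50]
|BC| ∈ {38}
|AC| ∈ [8, 88]

|AC| ∈ [8, 88]  (≈ [8.0000, 88.0000])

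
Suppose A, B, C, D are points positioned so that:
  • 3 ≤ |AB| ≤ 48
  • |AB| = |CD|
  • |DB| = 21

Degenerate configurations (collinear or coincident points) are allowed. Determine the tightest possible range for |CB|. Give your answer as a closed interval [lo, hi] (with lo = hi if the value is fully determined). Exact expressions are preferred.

|CB| ∈ [0, 69]  (≈ [0.0000, 69.0000])

|AB| ∈ [3, 48]
|BD| ∈ {21}
|CD| ∈ [3, 48]
|AD| ∈ [0, 69]
|BC| ∈ [0, 69]
|AC| ∈ [0, 117]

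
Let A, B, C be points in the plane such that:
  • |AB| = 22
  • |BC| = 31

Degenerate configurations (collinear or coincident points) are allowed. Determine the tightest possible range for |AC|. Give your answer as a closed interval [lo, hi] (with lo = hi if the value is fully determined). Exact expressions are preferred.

|AB| ∈ {22}
|BC| ∈ {31}
|AC| ∈ [9, 53]

|AC| ∈ [9, 53]  (≈ [9.0000, 53.0000])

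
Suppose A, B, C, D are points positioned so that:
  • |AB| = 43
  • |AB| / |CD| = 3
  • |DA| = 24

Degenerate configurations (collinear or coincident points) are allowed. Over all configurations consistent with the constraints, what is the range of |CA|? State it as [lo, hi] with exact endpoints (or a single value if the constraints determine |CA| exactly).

|CA| ∈ [29/3, 115/3]  (≈ [9.6667, 38.3333])

|AB| ∈ {43}
|AD| ∈ {24}
|CD| ∈ {43/3}
|BD| ∈ [19, 67]
|AC| ∈ [29/3, 115/3]
|BC| ∈ [14/3, 244/3]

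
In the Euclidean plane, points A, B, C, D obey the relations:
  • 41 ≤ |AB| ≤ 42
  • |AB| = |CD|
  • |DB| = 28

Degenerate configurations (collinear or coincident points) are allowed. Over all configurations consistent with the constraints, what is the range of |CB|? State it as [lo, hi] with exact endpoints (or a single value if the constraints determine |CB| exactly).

|CB| ∈ [13, 70]  (≈ [13.0000, 70.0000])

|AB| ∈ [41, 42]
|BD| ∈ {28}
|CD| ∈ [41, 42]
|AD| ∈ [13, 70]
|BC| ∈ [13, 70]
|AC| ∈ [0, 112]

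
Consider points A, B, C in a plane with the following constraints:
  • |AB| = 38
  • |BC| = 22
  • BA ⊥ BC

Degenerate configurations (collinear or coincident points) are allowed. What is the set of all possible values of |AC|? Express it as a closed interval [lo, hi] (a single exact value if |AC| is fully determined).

|AC| = 2·√(482)  (≈ 43.9090)

|AB| ∈ {38}
|BC| ∈ {22}
|AC| ∈ {2·√(482)}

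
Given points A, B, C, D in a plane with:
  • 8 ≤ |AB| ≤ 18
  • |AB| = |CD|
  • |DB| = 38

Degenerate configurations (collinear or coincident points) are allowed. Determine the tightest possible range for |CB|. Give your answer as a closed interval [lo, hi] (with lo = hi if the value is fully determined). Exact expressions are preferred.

|AB| ∈ [8, 18]
|BD| ∈ {38}
|CD| ∈ [8, 18]
|AD| ∈ [20, 56]
|BC| ∈ [20, 56]
|AC| ∈ [2, 74]

|CB| ∈ [20, 56]  (≈ [20.0000, 56.0000])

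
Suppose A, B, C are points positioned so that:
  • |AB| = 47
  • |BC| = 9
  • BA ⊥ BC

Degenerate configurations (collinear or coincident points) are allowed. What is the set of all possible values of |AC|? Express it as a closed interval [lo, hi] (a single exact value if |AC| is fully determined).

|AB| ∈ {47}
|BC| ∈ {9}
|AC| ∈ {√(2290)}

|AC| = √(2290)  (≈ 47.8539)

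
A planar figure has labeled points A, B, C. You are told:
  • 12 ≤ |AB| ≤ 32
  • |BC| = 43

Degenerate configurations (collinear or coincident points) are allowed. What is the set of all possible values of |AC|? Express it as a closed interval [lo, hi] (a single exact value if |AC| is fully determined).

|AB| ∈ [12, 32]
|BC| ∈ {43}
|AC| ∈ [11, 75]

|AC| ∈ [11, 75]  (≈ [11.0000, 75.0000])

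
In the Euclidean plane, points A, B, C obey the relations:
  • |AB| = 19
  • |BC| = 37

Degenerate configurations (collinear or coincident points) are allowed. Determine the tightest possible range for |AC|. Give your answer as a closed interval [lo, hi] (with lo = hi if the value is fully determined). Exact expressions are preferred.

|AC| ∈ [18, 56]  (≈ [18.0000, 56.0000])

|AB| ∈ {19}
|BC| ∈ {37}
|AC| ∈ [18, 56]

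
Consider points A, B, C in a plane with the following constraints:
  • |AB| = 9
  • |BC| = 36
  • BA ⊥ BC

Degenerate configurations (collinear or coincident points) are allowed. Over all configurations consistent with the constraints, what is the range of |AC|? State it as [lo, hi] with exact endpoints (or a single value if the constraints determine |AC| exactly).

|AB| ∈ {9}
|BC| ∈ {36}
|AC| ∈ {9·√(17)}

|AC| = 9·√(17)  (≈ 37.1080)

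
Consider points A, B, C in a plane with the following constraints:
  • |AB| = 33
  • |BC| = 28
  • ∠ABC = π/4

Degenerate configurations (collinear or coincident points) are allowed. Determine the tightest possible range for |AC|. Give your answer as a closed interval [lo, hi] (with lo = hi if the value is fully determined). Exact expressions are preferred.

|AB| ∈ {33}
|BC| ∈ {28}
|AC| ∈ {√(1873 - 924·√(2))}

|AC| = √(1873 - 924·√(2))  (≈ 23.7964)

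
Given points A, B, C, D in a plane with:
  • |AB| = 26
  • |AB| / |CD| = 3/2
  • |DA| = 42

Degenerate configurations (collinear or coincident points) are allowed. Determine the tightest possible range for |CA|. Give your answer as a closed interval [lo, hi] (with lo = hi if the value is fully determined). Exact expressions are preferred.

|CA| ∈ [74/3, 178/3]  (≈ [24.6667, 59.3333])

|AB| ∈ {26}
|AD| ∈ {42}
|CD| ∈ {52/3}
|BD| ∈ [16, 68]
|AC| ∈ [74/3, 178/3]
|BC| ∈ [0, 256/3]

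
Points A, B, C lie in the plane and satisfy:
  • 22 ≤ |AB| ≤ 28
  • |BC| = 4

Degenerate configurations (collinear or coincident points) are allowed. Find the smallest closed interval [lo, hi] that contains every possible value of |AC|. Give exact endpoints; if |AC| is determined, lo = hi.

|AB| ∈ [22, 28]
|BC| ∈ {4}
|AC| ∈ [18, 32]

|AC| ∈ [18, 32]  (≈ [18.0000, 32.0000])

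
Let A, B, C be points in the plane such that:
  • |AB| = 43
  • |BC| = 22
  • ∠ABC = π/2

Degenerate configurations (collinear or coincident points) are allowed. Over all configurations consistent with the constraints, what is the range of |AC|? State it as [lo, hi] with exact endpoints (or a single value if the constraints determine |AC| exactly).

|AB| ∈ {43}
|BC| ∈ {22}
|AC| ∈ {√(2333)}

|AC| = √(2333)  (≈ 48.3011)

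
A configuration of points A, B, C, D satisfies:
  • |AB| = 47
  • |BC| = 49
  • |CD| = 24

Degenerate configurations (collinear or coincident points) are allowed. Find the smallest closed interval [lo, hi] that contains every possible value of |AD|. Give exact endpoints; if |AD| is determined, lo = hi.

|AB| ∈ {47}
|BC| ∈ {49}
|CD| ∈ {24}
|AC| ∈ [2, 96]
|BD| ∈ [25, 73]
|AD| ∈ [0, 120]

|AD| ∈ [0, 120]  (≈ [0.0000, 120.0000])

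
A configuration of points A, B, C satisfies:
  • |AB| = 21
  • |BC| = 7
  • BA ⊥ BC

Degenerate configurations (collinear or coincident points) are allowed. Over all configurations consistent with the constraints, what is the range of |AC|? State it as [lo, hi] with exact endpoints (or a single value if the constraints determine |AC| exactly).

|AC| = 7·√(10)  (≈ 22.1359)

|AB| ∈ {21}
|BC| ∈ {7}
|AC| ∈ {7·√(10)}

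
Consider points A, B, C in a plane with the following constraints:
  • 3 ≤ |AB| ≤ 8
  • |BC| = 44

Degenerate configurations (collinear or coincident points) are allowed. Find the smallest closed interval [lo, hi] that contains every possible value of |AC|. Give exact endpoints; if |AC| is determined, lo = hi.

|AC| ∈ [36, 52]  (≈ [36.0000, 52.0000])

|AB| ∈ [3, 8]
|BC| ∈ {44}
|AC| ∈ [36, 52]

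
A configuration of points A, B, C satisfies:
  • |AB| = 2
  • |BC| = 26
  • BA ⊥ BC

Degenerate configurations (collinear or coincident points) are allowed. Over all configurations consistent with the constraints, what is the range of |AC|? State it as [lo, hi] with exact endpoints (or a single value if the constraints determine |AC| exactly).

|AB| ∈ {2}
|BC| ∈ {26}
|AC| ∈ {2·√(170)}

|AC| = 2·√(170)  (≈ 26.0768)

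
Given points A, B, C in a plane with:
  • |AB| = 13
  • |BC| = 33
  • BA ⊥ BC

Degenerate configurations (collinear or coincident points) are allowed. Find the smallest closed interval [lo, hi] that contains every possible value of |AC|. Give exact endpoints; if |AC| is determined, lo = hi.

|AB| ∈ {13}
|BC| ∈ {33}
|AC| ∈ {√(1258)}

|AC| = √(1258)  (≈ 35.4683)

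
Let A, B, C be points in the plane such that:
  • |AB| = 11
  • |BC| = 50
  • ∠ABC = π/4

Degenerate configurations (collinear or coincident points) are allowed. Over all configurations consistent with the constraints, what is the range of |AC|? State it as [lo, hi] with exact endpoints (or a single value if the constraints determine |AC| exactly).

|AC| = √(2621 - 550·√(2))  (≈ 42.9323)

|AB| ∈ {11}
|BC| ∈ {50}
|AC| ∈ {√(2621 - 550·√(2))}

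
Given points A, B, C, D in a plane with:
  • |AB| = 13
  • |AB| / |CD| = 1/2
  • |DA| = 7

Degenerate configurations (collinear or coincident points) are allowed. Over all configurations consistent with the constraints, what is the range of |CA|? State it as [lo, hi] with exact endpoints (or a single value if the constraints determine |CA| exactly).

|CA| ∈ [19, 33]  (≈ [19.0000, 33.0000])

|AB| ∈ {13}
|AD| ∈ {7}
|CD| ∈ {26}
|BD| ∈ [6, 20]
|AC| ∈ [19, 33]
|BC| ∈ [6, 46]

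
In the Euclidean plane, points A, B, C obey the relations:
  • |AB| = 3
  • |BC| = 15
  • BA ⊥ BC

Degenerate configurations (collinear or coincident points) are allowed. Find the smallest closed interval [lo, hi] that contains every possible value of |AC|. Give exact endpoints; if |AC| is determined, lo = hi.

|AC| = 3·√(26)  (≈ 15.2971)

|AB| ∈ {3}
|BC| ∈ {15}
|AC| ∈ {3·√(26)}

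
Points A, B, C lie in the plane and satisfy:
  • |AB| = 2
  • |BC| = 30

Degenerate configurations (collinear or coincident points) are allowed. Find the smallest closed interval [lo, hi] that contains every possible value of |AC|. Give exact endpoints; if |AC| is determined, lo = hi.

|AC| ∈ [28, 32]  (≈ [28.0000, 32.0000])

|AB| ∈ {2}
|BC| ∈ {30}
|AC| ∈ [28, 32]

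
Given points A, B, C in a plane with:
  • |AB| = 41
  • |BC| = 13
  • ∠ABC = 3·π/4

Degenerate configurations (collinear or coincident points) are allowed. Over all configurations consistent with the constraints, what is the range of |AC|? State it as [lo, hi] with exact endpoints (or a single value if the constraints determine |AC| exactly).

|AC| = √(533·√(2) + 1850)  (≈ 51.0272)

|AB| ∈ {41}
|BC| ∈ {13}
|AC| ∈ {√(533·√(2) + 1850)}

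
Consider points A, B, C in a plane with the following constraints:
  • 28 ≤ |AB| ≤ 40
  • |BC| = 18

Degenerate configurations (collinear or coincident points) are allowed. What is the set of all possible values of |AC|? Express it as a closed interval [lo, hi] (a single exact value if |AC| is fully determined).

|AB| ∈ [28, 40]
|BC| ∈ {18}
|AC| ∈ [10, 58]

|AC| ∈ [10, 58]  (≈ [10.0000, 58.0000])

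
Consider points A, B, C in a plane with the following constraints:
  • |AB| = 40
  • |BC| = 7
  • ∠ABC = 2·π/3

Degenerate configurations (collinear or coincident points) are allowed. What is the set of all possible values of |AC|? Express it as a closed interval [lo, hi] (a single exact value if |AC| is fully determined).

|AC| = √(1929)  (≈ 43.9204)

|AB| ∈ {40}
|BC| ∈ {7}
|AC| ∈ {√(1929)}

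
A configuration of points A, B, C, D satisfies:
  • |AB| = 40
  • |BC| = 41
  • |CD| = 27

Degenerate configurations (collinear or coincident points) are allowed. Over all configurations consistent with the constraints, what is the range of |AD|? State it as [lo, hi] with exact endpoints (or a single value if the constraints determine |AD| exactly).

|AD| ∈ [0, 108]  (≈ [0.0000, 108.0000])

|AB| ∈ {40}
|BC| ∈ {41}
|CD| ∈ {27}
|AC| ∈ [1, 81]
|BD| ∈ [14, 68]
|AD| ∈ [0, 108]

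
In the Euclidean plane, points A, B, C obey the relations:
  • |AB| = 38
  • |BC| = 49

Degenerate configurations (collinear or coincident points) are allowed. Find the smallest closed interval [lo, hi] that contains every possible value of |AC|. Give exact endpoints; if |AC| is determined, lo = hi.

|AC| ∈ [11, 87]  (≈ [11.0000, 87.0000])

|AB| ∈ {38}
|BC| ∈ {49}
|AC| ∈ [11, 87]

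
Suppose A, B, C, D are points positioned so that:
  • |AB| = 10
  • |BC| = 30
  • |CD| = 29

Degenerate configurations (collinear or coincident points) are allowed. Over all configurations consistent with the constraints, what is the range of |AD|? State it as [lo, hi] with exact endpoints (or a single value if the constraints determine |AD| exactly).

|AD| ∈ [0, 69]  (≈ [0.0000, 69.0000])

|AB| ∈ {10}
|BC| ∈ {30}
|CD| ∈ {29}
|AC| ∈ [20, 40]
|BD| ∈ [1, 59]
|AD| ∈ [0, 69]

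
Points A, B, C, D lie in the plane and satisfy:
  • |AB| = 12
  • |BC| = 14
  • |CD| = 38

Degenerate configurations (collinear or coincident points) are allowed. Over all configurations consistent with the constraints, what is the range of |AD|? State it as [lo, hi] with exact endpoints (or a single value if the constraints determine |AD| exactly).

|AD| ∈ [12, 64]  (≈ [12.0000, 64.0000])

|AB| ∈ {12}
|BC| ∈ {14}
|CD| ∈ {38}
|AC| ∈ [2, 26]
|BD| ∈ [24, 52]
|AD| ∈ [12, 64]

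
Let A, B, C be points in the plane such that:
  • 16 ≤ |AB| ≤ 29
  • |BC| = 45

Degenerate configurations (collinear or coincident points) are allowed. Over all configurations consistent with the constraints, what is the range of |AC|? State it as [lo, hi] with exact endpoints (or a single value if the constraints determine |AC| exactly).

|AC| ∈ [16, 74]  (≈ [16.0000, 74.0000])

|AB| ∈ [16, 29]
|BC| ∈ {45}
|AC| ∈ [16, 74]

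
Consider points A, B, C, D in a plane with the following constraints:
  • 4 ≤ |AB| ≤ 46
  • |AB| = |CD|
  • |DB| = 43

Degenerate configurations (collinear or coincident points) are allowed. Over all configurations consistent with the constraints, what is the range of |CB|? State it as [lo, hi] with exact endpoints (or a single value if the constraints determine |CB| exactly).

|CB| ∈ [0, 89]  (≈ [0.0000, 89.0000])

|AB| ∈ [4, 46]
|BD| ∈ {43}
|CD| ∈ [4, 46]
|AD| ∈ [0, 89]
|BC| ∈ [0, 89]
|AC| ∈ [0, 135]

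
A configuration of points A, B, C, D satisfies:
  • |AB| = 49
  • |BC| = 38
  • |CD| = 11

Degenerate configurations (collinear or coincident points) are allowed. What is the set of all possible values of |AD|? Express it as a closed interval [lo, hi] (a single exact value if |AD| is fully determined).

|AB| ∈ {49}
|BC| ∈ {38}
|CD| ∈ {11}
|AC| ∈ [11, 87]
|BD| ∈ [27, 49]
|AD| ∈ [0, 98]

|AD| ∈ [0, 98]  (≈ [0.0000, 98.0000])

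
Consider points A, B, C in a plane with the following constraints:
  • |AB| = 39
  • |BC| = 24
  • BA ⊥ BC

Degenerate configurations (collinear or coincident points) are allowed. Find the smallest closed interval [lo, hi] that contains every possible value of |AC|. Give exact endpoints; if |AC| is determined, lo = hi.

|AC| = 3·√(233)  (≈ 45.7930)

|AB| ∈ {39}
|BC| ∈ {24}
|AC| ∈ {3·√(233)}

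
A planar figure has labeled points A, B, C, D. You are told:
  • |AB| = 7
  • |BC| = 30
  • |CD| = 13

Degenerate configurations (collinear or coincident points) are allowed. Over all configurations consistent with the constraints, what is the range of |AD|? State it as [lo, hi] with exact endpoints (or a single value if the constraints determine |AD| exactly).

|AD| ∈ [10, 50]  (≈ [10.0000, 50.0000])

|AB| ∈ {7}
|BC| ∈ {30}
|CD| ∈ {13}
|AC| ∈ [23, 37]
|BD| ∈ [17, 43]
|AD| ∈ [10, 50]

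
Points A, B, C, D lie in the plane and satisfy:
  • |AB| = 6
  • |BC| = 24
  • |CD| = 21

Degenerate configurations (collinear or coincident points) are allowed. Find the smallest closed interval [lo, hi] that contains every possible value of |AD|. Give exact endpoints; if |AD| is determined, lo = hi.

|AB| ∈ {6}
|BC| ∈ {24}
|CD| ∈ {21}
|AC| ∈ [18, 30]
|BD| ∈ [3, 45]
|AD| ∈ [0, 51]

|AD| ∈ [0, 51]  (≈ [0.0000, 51.0000])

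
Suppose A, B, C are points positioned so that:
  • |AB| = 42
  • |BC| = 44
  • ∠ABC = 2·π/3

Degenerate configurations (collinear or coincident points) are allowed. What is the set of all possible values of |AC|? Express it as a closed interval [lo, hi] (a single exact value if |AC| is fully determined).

|AB| ∈ {42}
|BC| ∈ {44}
|AC| ∈ {2·√(1387)}

|AC| = 2·√(1387)  (≈ 74.4849)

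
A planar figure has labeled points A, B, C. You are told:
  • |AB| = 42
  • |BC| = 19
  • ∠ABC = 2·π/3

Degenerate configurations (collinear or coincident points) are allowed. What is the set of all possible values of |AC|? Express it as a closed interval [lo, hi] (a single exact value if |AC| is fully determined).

|AC| = √(2923)  (≈ 54.0648)

|AB| ∈ {42}
|BC| ∈ {19}
|AC| ∈ {√(2923)}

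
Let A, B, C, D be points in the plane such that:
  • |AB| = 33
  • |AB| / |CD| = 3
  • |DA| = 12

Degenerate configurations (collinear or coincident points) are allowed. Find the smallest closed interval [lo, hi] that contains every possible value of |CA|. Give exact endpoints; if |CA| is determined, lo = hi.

|AB| ∈ {33}
|AD| ∈ {12}
|CD| ∈ {11}
|BD| ∈ [21, 45]
|AC| ∈ [1, 23]
|BC| ∈ [10, 56]

|CA| ∈ [1, 23]  (≈ [1.0000, 23.0000])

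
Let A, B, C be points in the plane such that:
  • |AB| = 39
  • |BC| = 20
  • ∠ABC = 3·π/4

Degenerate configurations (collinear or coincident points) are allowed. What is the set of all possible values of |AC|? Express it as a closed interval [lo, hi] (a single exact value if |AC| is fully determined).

|AB| ∈ {39}
|BC| ∈ {20}
|AC| ∈ {√(780·√(2) + 1921)}

|AC| = √(780·√(2) + 1921)  (≈ 54.9917)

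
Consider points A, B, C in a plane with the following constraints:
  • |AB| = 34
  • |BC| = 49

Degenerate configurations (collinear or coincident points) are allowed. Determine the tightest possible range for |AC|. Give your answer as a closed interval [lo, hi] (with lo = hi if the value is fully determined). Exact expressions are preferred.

|AB| ∈ {34}
|BC| ∈ {49}
|AC| ∈ [15, 83]

|AC| ∈ [15, 83]  (≈ [15.0000, 83.0000])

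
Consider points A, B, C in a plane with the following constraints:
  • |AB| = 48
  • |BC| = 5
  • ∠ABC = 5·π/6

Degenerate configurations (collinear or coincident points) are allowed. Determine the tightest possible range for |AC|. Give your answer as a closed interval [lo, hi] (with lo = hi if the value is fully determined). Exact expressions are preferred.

|AB| ∈ {48}
|BC| ∈ {5}
|AC| ∈ {√(240·√(3) + 2329)}

|AC| = √(240·√(3) + 2329)  (≈ 52.3898)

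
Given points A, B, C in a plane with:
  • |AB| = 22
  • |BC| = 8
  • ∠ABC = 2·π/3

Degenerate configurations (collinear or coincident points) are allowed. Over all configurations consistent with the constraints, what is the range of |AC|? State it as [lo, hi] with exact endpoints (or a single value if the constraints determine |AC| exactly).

|AC| = 2·√(181)  (≈ 26.9072)

|AB| ∈ {22}
|BC| ∈ {8}
|AC| ∈ {2·√(181)}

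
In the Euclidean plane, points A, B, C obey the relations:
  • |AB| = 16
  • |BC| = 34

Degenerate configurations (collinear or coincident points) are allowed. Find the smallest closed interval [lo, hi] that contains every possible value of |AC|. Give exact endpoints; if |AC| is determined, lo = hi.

|AB| ∈ {16}
|BC| ∈ {34}
|AC| ∈ [18, 50]

|AC| ∈ [18, 50]  (≈ [18.0000, 50.0000])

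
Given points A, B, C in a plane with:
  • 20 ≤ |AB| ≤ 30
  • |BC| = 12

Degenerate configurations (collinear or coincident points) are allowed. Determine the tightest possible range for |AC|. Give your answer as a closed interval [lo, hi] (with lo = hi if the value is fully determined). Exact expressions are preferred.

|AC| ∈ [8, 42]  (≈ [8.0000, 42.0000])

|AB| ∈ [20, 30]
|BC| ∈ {12}
|AC| ∈ [8, 42]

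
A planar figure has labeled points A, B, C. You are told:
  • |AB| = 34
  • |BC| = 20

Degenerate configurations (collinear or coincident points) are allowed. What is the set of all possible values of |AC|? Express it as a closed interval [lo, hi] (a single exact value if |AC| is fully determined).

|AC| ∈ [14, 54]  (≈ [14.0000, 54.0000])

|AB| ∈ {34}
|BC| ∈ {20}
|AC| ∈ [14, 54]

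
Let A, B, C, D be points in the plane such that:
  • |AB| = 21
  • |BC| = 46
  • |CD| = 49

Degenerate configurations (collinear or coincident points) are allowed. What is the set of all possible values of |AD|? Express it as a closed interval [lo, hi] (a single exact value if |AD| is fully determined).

|AB| ∈ {21}
|BC| ∈ {46}
|CD| ∈ {49}
|AC| ∈ [25, 67]
|BD| ∈ [3, 95]
|AD| ∈ [0, 116]

|AD| ∈ [0, 116]  (≈ [0.0000, 116.0000])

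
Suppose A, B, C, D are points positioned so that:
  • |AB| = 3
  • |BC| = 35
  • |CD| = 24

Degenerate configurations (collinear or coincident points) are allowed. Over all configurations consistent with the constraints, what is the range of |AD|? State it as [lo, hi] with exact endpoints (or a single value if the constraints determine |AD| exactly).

|AD| ∈ [8, 62]  (≈ [8.0000, 62.0000])

|AB| ∈ {3}
|BC| ∈ {35}
|CD| ∈ {24}
|AC| ∈ [32, 38]
|BD| ∈ [11, 59]
|AD| ∈ [8, 62]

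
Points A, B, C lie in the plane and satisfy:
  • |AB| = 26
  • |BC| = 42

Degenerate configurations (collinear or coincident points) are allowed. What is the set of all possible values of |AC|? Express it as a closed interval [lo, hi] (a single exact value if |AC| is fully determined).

|AB| ∈ {26}
|BC| ∈ {42}
|AC| ∈ [16, 68]

|AC| ∈ [16, 68]  (≈ [16.0000, 68.0000])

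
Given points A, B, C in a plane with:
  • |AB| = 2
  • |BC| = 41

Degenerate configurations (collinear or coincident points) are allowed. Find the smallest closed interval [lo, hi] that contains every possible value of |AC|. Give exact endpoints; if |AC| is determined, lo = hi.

|AC| ∈ [39, 43]  (≈ [39.0000, 43.0000])

|AB| ∈ {2}
|BC| ∈ {41}
|AC| ∈ [39, 43]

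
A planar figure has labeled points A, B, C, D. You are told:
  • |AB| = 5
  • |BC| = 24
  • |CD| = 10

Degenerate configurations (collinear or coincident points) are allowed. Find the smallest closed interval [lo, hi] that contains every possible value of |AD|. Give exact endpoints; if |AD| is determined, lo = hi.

|AB| ∈ {5}
|BC| ∈ {24}
|CD| ∈ {10}
|AC| ∈ [19, 29]
|BD| ∈ [14, 34]
|AD| ∈ [9, 39]

|AD| ∈ [9, 39]  (≈ [9.0000, 39.0000])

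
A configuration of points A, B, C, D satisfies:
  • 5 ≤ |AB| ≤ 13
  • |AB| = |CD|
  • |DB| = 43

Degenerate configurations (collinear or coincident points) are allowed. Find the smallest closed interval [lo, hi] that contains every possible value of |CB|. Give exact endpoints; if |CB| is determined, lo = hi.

|AB| ∈ [5, 13]
|BD| ∈ {43}
|CD| ∈ [5, 13]
|AD| ∈ [30, 56]
|BC| ∈ [30, 56]
|AC| ∈ [17, 69]

|CB| ∈ [30, 56]  (≈ [30.0000, 56.0000])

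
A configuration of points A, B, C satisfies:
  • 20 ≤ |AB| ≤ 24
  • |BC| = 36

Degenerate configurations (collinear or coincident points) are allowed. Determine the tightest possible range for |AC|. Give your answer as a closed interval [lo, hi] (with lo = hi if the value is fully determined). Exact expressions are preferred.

|AB| ∈ [20, 24]
|BC| ∈ {36}
|AC| ∈ [12, 60]

|AC| ∈ [12, 60]  (≈ [12.0000, 60.0000])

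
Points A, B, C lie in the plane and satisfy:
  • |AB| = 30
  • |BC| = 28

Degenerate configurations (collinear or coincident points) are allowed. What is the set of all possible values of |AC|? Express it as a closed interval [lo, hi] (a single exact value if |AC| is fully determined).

|AC| ∈ [2, 58]  (≈ [2.0000, 58.0000])

|AB| ∈ {30}
|BC| ∈ {28}
|AC| ∈ [2, 58]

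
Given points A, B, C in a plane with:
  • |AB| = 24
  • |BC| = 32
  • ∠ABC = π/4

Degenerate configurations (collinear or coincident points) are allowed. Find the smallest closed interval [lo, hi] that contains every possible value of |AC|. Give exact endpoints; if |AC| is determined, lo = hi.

|AB| ∈ {24}
|BC| ∈ {32}
|AC| ∈ {8·√(25 - 12·√(2))}

|AC| = 8·√(25 - 12·√(2))  (≈ 22.6690)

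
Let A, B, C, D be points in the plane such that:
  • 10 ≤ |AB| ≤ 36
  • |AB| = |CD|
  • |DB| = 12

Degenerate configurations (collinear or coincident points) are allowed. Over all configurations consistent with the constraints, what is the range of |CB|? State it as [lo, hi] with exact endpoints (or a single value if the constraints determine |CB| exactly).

|AB| ∈ [10, 36]
|BD| ∈ {12}
|CD| ∈ [10, 36]
|AD| ∈ [0, 48]
|BC| ∈ [0, 48]
|AC| ∈ [0, 84]

|CB| ∈ [0, 48]  (≈ [0.0000, 48.0000])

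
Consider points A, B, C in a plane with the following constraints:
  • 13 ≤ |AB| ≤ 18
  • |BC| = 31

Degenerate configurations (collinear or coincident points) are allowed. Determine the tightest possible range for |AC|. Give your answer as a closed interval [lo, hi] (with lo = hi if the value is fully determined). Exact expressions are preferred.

|AB| ∈ [13, 18]
|BC| ∈ {31}
|AC| ∈ [13, 49]

|AC| ∈ [13, 49]  (≈ [13.0000, 49.0000])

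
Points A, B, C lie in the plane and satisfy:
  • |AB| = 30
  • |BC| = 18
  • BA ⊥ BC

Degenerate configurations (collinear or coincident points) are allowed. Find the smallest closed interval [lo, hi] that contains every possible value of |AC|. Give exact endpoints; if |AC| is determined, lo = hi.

|AC| = 6·√(34)  (≈ 34.9857)

|AB| ∈ {30}
|BC| ∈ {18}
|AC| ∈ {6·√(34)}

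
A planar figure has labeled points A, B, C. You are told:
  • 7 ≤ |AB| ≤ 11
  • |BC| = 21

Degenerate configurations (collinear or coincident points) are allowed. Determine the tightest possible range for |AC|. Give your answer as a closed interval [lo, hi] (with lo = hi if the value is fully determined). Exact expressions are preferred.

|AC| ∈ [10, 32]  (≈ [10.0000, 32.0000])

|AB| ∈ [7, 11]
|BC| ∈ {21}
|AC| ∈ [10, 32]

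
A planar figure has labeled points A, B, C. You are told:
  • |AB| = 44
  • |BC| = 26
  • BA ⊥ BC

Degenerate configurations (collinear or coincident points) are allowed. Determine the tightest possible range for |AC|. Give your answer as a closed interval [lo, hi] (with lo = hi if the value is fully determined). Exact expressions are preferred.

|AB| ∈ {44}
|BC| ∈ {26}
|AC| ∈ {2·√(653)}

|AC| = 2·√(653)  (≈ 51.1077)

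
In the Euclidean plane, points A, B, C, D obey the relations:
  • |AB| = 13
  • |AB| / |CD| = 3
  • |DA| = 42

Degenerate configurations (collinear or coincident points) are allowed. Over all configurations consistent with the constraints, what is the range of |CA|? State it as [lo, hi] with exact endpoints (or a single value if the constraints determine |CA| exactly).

|CA| ∈ [113/3, 139/3]  (≈ [37.6667, 46.3333])

|AB| ∈ {13}
|AD| ∈ {42}
|CD| ∈ {13/3}
|BD| ∈ [29, 55]
|AC| ∈ [113/3, 139/3]
|BC| ∈ [74/3, 178/3]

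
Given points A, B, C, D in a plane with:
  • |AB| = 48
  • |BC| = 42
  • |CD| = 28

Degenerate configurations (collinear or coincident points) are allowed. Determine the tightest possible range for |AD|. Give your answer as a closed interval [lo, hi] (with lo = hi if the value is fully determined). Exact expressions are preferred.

|AB| ∈ {48}
|BC| ∈ {42}
|CD| ∈ {28}
|AC| ∈ [6, 90]
|BD| ∈ [14, 70]
|AD| ∈ [0, 118]

|AD| ∈ [0, 118]  (≈ [0.0000, 118.0000])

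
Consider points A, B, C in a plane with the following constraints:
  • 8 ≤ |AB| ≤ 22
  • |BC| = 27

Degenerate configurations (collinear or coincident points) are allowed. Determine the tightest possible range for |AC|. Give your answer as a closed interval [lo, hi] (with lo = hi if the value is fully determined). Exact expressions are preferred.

|AC| ∈ [5, 49]  (≈ [5.0000, 49.0000])

|AB| ∈ [8, 22]
|BC| ∈ {27}
|AC| ∈ [5, 49]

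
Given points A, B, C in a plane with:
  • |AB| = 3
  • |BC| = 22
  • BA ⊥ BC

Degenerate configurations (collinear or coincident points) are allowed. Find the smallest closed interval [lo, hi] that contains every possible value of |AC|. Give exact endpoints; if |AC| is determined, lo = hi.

|AB| ∈ {3}
|BC| ∈ {22}
|AC| ∈ {√(493)}

|AC| = √(493)  (≈ 22.2036)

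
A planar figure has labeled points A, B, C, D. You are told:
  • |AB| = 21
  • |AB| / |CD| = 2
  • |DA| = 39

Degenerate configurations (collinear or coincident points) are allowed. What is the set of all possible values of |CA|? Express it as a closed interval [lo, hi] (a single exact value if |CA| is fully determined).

|CA| ∈ [57/2, 99/2]  (≈ [28.5000, 49.5000])

|AB| ∈ {21}
|AD| ∈ {39}
|CD| ∈ {21/2}
|BD| ∈ [18, 60]
|AC| ∈ [57/2, 99/2]
|BC| ∈ [15/2, 141/2]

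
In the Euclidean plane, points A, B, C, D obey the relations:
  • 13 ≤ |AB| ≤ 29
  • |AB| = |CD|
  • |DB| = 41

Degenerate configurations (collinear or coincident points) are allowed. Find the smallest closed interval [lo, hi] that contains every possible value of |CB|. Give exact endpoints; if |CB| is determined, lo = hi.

|CB| ∈ [12, 70]  (≈ [12.0000, 70.0000])

|AB| ∈ [13, 29]
|BD| ∈ {41}
|CD| ∈ [13, 29]
|AD| ∈ [12, 70]
|BC| ∈ [12, 70]
|AC| ∈ [0, 99]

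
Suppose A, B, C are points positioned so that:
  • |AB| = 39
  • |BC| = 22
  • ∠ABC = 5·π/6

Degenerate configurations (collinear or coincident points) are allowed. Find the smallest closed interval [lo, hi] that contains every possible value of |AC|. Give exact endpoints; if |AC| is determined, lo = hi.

|AB| ∈ {39}
|BC| ∈ {22}
|AC| ∈ {√(858·√(3) + 2005)}

|AC| = √(858·√(3) + 2005)  (≈ 59.0855)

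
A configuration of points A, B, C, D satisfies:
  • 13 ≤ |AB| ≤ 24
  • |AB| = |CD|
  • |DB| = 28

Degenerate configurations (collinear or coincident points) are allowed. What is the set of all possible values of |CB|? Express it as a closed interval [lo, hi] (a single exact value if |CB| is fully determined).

|CB| ∈ [4, 52]  (≈ [4.0000, 52.0000])

|AB| ∈ [13, 24]
|BD| ∈ {28}
|CD| ∈ [13, 24]
|AD| ∈ [4, 52]
|BC| ∈ [4, 52]
|AC| ∈ [0, 76]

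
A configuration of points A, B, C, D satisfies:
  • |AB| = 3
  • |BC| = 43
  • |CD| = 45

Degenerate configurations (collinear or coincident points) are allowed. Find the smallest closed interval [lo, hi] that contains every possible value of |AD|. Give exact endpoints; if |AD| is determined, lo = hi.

|AB| ∈ {3}
|BC| ∈ {43}
|CD| ∈ {45}
|AC| ∈ [40, 46]
|BD| ∈ [2, 88]
|AD| ∈ [0, 91]

|AD| ∈ [0, 91]  (≈ [0.0000, 91.0000])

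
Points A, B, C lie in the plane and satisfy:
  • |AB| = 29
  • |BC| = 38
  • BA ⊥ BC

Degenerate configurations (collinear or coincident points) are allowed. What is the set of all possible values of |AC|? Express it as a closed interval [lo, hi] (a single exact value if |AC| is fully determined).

|AC| = √(2285)  (≈ 47.8017)

|AB| ∈ {29}
|BC| ∈ {38}
|AC| ∈ {√(2285)}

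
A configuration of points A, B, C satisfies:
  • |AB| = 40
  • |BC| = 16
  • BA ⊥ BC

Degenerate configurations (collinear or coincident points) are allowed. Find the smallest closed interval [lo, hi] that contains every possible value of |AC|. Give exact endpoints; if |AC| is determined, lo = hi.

|AB| ∈ {40}
|BC| ∈ {16}
|AC| ∈ {8·√(29)}

|AC| = 8·√(29)  (≈ 43.0813)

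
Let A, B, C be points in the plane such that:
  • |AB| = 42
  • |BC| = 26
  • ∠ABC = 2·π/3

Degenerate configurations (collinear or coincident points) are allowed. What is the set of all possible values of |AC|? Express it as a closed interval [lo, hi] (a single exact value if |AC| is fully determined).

|AC| = 2·√(883)  (≈ 59.4306)

|AB| ∈ {42}
|BC| ∈ {26}
|AC| ∈ {2·√(883)}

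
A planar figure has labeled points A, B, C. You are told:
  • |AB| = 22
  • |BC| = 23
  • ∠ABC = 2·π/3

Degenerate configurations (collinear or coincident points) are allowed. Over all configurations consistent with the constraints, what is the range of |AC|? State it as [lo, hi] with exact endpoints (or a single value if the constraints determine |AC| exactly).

|AC| = 7·√(31)  (≈ 38.9744)

|AB| ∈ {22}
|BC| ∈ {23}
|AC| ∈ {7·√(31)}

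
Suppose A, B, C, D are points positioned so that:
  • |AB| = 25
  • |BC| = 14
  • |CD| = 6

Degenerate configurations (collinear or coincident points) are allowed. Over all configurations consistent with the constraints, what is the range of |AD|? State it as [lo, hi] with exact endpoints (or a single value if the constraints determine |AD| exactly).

|AB| ∈ {25}
|BC| ∈ {14}
|CD| ∈ {6}
|AC| ∈ [11, 39]
|BD| ∈ [8, 20]
|AD| ∈ [5, 45]

|AD| ∈ [5, 45]  (≈ [5.0000, 45.0000])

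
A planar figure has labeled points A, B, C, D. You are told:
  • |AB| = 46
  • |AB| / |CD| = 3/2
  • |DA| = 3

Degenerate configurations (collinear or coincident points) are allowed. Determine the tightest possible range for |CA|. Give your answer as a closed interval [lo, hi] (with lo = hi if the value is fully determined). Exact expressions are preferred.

|CA| ∈ [83/3, 101/3]  (≈ [27.6667, 33.6667])

|AB| ∈ {46}
|AD| ∈ {3}
|CD| ∈ {92/3}
|BD| ∈ [43, 49]
|AC| ∈ [83/3, 101/3]
|BC| ∈ [37/3, 239/3]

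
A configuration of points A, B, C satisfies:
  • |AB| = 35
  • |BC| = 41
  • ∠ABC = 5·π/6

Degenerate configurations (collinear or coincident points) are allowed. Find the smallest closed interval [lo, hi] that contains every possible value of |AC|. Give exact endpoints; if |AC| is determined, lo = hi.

|AB| ∈ {35}
|BC| ∈ {41}
|AC| ∈ {√(1435·√(3) + 2906)}

|AC| = √(1435·√(3) + 2906)  (≈ 73.4268)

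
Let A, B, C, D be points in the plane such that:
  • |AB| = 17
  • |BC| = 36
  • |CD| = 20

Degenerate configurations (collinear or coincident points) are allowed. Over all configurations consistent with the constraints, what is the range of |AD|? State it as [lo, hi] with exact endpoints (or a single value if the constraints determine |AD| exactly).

|AB| ∈ {17}
|BC| ∈ {36}
|CD| ∈ {20}
|AC| ∈ [19, 53]
|BD| ∈ [16, 56]
|AD| ∈ [0, 73]

|AD| ∈ [0, 73]  (≈ [0.0000, 73.0000])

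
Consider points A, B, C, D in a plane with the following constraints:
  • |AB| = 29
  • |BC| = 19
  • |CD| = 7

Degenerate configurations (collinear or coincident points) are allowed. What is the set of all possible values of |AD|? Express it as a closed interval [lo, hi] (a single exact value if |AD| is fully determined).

|AB| ∈ {29}
|BC| ∈ {19}
|CD| ∈ {7}
|AC| ∈ [10, 48]
|BD| ∈ [12, 26]
|AD| ∈ [3, 55]

|AD| ∈ [3, 55]  (≈ [3.0000, 55.0000])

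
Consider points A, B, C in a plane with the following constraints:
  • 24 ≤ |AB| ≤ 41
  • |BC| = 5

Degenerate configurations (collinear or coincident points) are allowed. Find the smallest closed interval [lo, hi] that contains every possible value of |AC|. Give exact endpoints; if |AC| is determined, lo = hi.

|AB| ∈ [24, 41]
|BC| ∈ {5}
|AC| ∈ [19, 46]

|AC| ∈ [19, 46]  (≈ [19.0000, 46.0000])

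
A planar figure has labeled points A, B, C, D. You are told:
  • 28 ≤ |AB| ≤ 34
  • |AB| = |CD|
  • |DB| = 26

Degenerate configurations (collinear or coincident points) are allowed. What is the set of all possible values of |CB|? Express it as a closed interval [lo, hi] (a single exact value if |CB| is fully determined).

|CB| ∈ [2, 60]  (≈ [2.0000, 60.0000])

|AB| ∈ [28, 34]
|BD| ∈ {26}
|CD| ∈ [28, 34]
|AD| ∈ [2, 60]
|BC| ∈ [2, 60]
|AC| ∈ [0, 94]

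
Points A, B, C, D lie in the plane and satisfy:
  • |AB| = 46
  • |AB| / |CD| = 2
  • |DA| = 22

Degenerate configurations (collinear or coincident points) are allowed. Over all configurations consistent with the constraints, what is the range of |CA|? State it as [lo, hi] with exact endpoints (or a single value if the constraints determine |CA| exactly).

|AB| ∈ {46}
|AD| ∈ {22}
|CD| ∈ {23}
|BD| ∈ [24, 68]
|AC| ∈ [1, 45]
|BC| ∈ [1, 91]

|CA| ∈ [1, 45]  (≈ [1.0000, 45.0000])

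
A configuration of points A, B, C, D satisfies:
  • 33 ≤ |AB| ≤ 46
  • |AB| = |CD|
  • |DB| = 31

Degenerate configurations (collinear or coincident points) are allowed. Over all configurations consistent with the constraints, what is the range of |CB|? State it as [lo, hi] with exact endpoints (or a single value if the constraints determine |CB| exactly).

|CB| ∈ [2, 77]  (≈ [2.0000, 77.0000])

|AB| ∈ [33, 46]
|BD| ∈ {31}
|CD| ∈ [33, 46]
|AD| ∈ [2, 77]
|BC| ∈ [2, 77]
|AC| ∈ [0, 123]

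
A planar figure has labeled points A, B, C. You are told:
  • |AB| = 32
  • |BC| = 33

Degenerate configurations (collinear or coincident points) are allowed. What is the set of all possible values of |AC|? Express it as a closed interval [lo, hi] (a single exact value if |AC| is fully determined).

|AB| ∈ {32}
|BC| ∈ {33}
|AC| ∈ [1, 65]

|AC| ∈ [1, 65]  (≈ [1.0000, 65.0000])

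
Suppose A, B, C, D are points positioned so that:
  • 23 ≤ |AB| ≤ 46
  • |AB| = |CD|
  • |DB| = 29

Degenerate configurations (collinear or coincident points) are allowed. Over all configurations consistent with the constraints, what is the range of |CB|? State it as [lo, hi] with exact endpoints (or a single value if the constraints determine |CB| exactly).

|CB| ∈ [0, 75]  (≈ [0.0000, 75.0000])

|AB| ∈ [23, 46]
|BD| ∈ {29}
|CD| ∈ [23, 46]
|AD| ∈ [0, 75]
|BC| ∈ [0, 75]
|AC| ∈ [0, 121]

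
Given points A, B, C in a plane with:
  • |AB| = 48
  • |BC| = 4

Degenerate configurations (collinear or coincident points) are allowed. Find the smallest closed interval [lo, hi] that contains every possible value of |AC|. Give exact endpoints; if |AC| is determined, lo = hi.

|AB| ∈ {48}
|BC| ∈ {4}
|AC| ∈ [44, 52]

|AC| ∈ [44, 52]  (≈ [44.0000, 52.0000])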